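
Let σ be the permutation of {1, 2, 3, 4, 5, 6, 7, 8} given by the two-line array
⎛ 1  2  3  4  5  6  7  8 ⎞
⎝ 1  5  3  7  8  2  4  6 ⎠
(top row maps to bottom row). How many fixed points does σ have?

2

The fixed points (elements with σ(x) = x) are {1, 3}, so there are 2.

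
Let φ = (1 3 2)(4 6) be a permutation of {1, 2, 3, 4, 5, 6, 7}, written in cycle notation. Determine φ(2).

2 appears in (1 3 2); the next entry (wrapping around) is 1.

1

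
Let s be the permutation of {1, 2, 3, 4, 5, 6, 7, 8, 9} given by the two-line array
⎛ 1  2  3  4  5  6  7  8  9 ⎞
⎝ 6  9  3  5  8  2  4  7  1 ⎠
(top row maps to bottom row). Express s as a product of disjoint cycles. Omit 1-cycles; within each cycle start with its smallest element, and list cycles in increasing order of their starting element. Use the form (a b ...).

Iterating s from 1 gives 1 → 6 → 2 → 9 → 1; that is the 4-cycle (1 6 2 9).
Repeating from the next unused element and collecting all non-trivial cycles gives (1 6 2 9)(4 5 8 7).

(1 6 2 9)(4 5 8 7)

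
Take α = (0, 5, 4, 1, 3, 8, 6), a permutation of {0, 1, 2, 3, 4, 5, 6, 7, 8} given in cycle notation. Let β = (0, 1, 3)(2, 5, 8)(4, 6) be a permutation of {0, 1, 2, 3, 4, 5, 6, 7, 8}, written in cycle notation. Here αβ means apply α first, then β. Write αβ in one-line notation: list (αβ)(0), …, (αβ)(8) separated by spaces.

(αβ)(x) = β(α(x)). Computing each image: β(α(0)) = β(5) = 8, β(α(1)) = β(3) = 0, β(α(2)) = β(2) = 5, β(α(3)) = β(8) = 2, β(α(4)) = β(1) = 3, β(α(5)) = β(4) = 6, β(α(6)) = β(0) = 1, β(α(7)) = β(7) = 7, β(α(8)) = β(6) = 4.
Hence αβ = [8 0 5 2 3 6 1 7 4].

8 0 5 2 3 6 1 7 4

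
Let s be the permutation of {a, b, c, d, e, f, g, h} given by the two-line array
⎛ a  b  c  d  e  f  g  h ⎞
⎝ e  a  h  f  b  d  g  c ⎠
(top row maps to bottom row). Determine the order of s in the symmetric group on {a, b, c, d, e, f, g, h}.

Writing s as disjoint cycles, the cycle lengths are 3, 2, 2, 1.
The order of s is the least common multiple of its cycle lengths: lcm(3, 2, 2) = 6.

6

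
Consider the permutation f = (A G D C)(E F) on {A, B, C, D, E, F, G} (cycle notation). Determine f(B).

B does not appear in any cycle of f, so it is a fixed point: f(B) = B.

B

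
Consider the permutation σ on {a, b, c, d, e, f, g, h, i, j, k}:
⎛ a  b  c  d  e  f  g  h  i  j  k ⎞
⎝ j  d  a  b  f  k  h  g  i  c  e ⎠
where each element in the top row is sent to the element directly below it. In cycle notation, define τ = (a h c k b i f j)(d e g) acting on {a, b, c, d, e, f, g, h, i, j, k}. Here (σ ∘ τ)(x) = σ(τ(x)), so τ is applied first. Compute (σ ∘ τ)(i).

(σ ∘ τ)(i) = σ(τ(i)). τ(i) = f, then σ(f) = k. So (σ ∘ τ)(i) = k.

k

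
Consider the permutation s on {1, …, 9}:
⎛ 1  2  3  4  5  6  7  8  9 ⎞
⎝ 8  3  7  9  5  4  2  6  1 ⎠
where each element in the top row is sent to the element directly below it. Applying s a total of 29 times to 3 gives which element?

2

Tracing 3 → 7 → … returns to 3 after 3 steps, so 3 lies in a 3-cycle (2 3 7).
Powers repeat with period 3 on this cycle, and 29 mod 3 = 2, so s^29(3) = s^2(3).
Stepping 2 places around the cycle: 3 → 7 → 2.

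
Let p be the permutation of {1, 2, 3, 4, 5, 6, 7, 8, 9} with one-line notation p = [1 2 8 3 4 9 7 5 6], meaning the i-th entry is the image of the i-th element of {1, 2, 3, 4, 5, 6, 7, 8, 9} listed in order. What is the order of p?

The disjoint-cycle form of p has cycle lengths 4, 2, 1, 1, 1.
The order is lcm(4, 2) = 4.

4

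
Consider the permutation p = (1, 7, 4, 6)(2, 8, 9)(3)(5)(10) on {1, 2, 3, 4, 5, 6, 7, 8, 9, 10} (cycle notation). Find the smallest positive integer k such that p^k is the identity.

12

The disjoint cycles have lengths 4, 3, 1, 1, 1.
The order of p is the least common multiple of its cycle lengths: lcm(4, 3) = 12.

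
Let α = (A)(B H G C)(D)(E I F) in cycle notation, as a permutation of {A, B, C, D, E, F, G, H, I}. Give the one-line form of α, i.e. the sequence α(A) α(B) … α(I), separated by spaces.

A H B D I E C G F

Reading each image from the cycles: A↦A, B↦H, C↦B, D↦D, E↦I, F↦E, G↦C, H↦G, I↦F.
Listing these in domain order gives A H B D I E C G F.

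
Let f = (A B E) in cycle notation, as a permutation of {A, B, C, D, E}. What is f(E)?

A

E appears in (A B E); the next entry (wrapping around) is A.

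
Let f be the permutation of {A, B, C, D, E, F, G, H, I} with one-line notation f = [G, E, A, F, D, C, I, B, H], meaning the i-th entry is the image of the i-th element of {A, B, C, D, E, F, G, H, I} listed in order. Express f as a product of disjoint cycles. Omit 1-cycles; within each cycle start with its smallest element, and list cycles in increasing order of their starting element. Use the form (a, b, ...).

(A, G, I, H, B, E, D, F, C)

Iterating f from A gives A → G → I → H → B → E → D → F → C → A; that is the 9-cycle (A, G, I, H, B, E, D, F, C).
Repeating from the next unused element and collecting all non-trivial cycles gives (A, G, I, H, B, E, D, F, C).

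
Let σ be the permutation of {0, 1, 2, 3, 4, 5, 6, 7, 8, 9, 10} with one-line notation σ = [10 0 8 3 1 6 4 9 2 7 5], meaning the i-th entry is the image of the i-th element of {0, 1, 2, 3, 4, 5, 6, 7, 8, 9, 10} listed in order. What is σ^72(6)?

6

Tracing 6 → 4 → … returns to 6 after 6 steps, so 6 lies in a 6-cycle (0 10 5 6 4 1).
Powers repeat with period 6 on this cycle, and 72 mod 6 = 0, so σ^72(6) = σ^0(6).
So σ^72(6) = 6.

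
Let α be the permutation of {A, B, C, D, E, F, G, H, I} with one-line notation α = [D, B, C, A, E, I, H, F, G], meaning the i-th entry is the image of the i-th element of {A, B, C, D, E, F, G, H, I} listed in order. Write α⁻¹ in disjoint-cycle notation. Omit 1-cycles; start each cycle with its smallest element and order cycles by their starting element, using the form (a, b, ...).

First write α in disjoint cycles: (A, D)(F, I, G, H).
The inverse reverses every cycle; in canonical form, α⁻¹ = (A, D)(F, H, G, I).

(A, D)(F, H, G, I)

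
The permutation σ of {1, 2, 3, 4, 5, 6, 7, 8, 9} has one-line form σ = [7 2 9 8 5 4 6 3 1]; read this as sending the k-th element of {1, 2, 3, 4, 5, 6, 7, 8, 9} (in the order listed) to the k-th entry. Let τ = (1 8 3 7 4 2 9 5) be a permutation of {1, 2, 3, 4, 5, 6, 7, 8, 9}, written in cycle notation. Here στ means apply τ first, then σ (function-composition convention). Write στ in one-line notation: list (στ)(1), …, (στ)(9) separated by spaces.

3 1 6 2 7 4 8 9 5

Chase each element through τ then σ: 1 → 8 → 3; 2 → 9 → 1; 3 → 7 → 6; 4 → 2 → 2; 5 → 1 → 7; 6 → 6 → 4; 7 → 4 → 8; 8 → 3 → 9; 9 → 5 → 5.
Collecting the images, στ = [3 1 6 2 7 4 8 9 5].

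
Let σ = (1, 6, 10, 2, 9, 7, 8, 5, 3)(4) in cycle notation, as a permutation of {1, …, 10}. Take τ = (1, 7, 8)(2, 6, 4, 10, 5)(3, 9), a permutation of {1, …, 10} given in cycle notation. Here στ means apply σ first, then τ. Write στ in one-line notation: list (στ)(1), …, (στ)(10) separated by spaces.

4 3 7 10 9 5 1 2 8 6

For each element, apply σ then τ: 1 → 6 → 4; 2 → 9 → 3; 3 → 1 → 7; 4 → 4 → 10; 5 → 3 → 9; 6 → 10 → 5; 7 → 8 → 1; 8 → 5 → 2; 9 → 7 → 8; 10 → 2 → 6.
So στ in one-line form is 4 3 7 10 9 5 1 2 8 6.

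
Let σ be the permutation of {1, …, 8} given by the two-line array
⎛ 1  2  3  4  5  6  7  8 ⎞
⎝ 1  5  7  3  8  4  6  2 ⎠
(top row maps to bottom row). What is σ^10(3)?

Tracing 3 → 7 → … returns to 3 after 4 steps, so 3 lies in a 4-cycle (3, 7, 6, 4).
Powers repeat with period 4 on this cycle, and 10 mod 4 = 2, so σ^10(3) = σ^2(3).
Stepping 2 places around the cycle: 3 → 7 → 6.

6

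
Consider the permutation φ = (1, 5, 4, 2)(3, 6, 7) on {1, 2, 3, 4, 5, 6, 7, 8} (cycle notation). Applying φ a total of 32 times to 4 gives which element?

4

4 lies in the 4-cycle (1, 5, 4, 2).
Powers repeat with period 4 on this cycle, and 32 mod 4 = 0, so φ^32(4) = φ^0(4).
So φ^32(4) = 4.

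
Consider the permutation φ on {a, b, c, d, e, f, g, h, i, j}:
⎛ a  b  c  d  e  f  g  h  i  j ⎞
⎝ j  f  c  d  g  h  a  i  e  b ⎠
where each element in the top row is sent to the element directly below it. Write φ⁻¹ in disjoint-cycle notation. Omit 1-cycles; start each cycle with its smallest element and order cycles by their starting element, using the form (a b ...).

The cycle decomposition of φ is (a j b f h i e g).
Reversing each cycle (and rotating so the smallest element leads) gives φ⁻¹ = (a g e i h f b j).

(a g e i h f b j)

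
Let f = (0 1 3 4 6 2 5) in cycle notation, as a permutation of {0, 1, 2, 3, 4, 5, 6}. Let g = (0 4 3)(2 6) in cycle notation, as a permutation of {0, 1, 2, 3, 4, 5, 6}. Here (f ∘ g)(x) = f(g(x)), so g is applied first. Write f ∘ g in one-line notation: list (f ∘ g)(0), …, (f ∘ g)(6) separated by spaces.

For each element, apply g then f: 0 → 4 → 6; 1 → 1 → 3; 2 → 6 → 2; 3 → 0 → 1; 4 → 3 → 4; 5 → 5 → 0; 6 → 2 → 5.
Collecting the images, f ∘ g = [6 3 2 1 4 0 5].

6 3 2 1 4 0 5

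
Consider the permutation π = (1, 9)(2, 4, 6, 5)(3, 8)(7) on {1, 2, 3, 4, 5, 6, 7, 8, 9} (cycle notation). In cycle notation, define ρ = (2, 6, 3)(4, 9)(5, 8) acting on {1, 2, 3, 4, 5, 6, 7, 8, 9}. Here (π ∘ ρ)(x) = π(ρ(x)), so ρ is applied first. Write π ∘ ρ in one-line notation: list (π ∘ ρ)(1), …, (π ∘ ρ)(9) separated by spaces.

9 5 4 1 3 8 7 2 6

Chase each element through ρ then π: 1 → 1 → 9; 2 → 6 → 5; 3 → 2 → 4; 4 → 9 → 1; 5 → 8 → 3; 6 → 3 → 8; 7 → 7 → 7; 8 → 5 → 2; 9 → 4 → 6.
So π ∘ ρ in one-line form is 9 5 4 1 3 8 7 2 6.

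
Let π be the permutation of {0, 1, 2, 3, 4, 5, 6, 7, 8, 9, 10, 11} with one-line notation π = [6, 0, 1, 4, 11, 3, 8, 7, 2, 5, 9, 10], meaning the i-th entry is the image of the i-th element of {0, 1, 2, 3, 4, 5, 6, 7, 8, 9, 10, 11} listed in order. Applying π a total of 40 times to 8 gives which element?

8

Tracing 8 → 2 → … returns to 8 after 5 steps, so 8 lies in a 5-cycle (0 6 8 2 1).
On a 5-cycle, π^5 is the identity, so π^40 = π^0 there (40 ≡ 0 mod 5).
So π^40(8) = 8.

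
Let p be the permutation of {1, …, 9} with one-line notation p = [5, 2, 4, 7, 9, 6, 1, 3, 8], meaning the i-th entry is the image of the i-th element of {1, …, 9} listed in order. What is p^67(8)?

1

Tracing 8 → 3 → … returns to 8 after 7 steps, so 8 lies in a 7-cycle (1 5 9 8 3 4 7).
On a 7-cycle, p^7 is the identity, so p^67 = p^4 there (67 ≡ 4 mod 7).
Advancing 4 steps from 8: 8 → 3 → 4 → 7 → 1.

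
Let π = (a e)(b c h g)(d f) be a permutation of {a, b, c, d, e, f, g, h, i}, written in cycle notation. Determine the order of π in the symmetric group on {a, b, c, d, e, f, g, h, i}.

4

The disjoint cycles have lengths 4, 2, 2, 1.
The order is lcm(4, 2, 2) = 4.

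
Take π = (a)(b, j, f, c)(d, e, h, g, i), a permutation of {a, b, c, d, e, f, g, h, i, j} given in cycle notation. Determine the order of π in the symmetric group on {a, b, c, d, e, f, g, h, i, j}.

The cycle type of π is (5, 4, 1).
Since disjoint cycles commute, ord(π) = lcm(5, 4) = 20.

20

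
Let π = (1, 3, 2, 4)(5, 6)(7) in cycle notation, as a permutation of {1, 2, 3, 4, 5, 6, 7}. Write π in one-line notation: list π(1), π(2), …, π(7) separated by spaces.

3 4 2 1 6 5 7

Reading each image from the cycles: 1→3, 2→4, 3→2, 4→1, 5→6, 6→5, 7→7.
Listing these in domain order gives 3 4 2 1 6 5 7.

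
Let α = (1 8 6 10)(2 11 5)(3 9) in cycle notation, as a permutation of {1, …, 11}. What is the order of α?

The disjoint cycles have lengths 4, 3, 2, 1, 1.
The order is lcm(4, 3, 2) = 12.

12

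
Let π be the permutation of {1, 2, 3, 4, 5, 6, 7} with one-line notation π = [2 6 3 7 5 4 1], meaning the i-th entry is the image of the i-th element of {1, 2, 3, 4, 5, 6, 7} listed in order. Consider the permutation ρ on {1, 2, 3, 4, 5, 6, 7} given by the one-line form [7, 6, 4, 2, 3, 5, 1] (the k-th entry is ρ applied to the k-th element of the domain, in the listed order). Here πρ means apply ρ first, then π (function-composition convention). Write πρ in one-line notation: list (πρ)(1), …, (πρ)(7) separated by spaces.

1 4 7 6 3 5 2

(πρ)(x) = π(ρ(x)). Computing each image: π(ρ(1)) = π(7) = 1, π(ρ(2)) = π(6) = 4, π(ρ(3)) = π(4) = 7, π(ρ(4)) = π(2) = 6, π(ρ(5)) = π(3) = 3, π(ρ(6)) = π(5) = 5, π(ρ(7)) = π(1) = 2.
Hence πρ = [1 4 7 6 3 5 2].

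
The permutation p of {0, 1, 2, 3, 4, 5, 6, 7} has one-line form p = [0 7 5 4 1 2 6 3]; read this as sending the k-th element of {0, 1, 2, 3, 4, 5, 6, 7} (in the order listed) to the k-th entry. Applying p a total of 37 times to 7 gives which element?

3

Tracing 7 → 3 → … returns to 7 after 4 steps, so 7 lies in a 4-cycle (1, 7, 3, 4).
On a 4-cycle, p^4 is the identity, so p^37 = p^1 there (37 ≡ 1 mod 4).
Advancing 1 step from 7: 7 → 3.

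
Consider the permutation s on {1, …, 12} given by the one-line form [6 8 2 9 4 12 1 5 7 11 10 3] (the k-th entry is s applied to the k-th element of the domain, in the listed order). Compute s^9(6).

1

Tracing 6 → 12 → … returns to 6 after 10 steps, so 6 lies in a 10-cycle (1, 6, 12, 3, 2, 8, 5, 4, 9, 7).
Advancing 9 steps from 6: 6 → 12 → 3 → 2 → 8 → 5 → 4 → 9 → 7 → 1.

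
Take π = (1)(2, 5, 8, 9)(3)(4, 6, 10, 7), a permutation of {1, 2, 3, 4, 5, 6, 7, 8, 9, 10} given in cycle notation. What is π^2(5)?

9

5 lies in the 4-cycle (2, 5, 8, 9).
Advancing 2 steps from 5: 5 → 8 → 9.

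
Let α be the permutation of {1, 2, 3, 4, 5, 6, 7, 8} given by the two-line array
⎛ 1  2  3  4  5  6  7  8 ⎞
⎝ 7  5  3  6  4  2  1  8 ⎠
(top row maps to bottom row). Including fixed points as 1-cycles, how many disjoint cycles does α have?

The cycle decomposition is (1, 7)(2, 5, 4, 6)(3)(8), which has 4 cycles (counting 1-cycles).

4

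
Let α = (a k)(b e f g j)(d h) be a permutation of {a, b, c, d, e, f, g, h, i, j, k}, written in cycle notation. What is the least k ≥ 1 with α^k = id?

The cycle type of α is (5, 2, 2, 1, 1).
The order of α is the least common multiple of its cycle lengths: lcm(5, 2, 2) = 10.

10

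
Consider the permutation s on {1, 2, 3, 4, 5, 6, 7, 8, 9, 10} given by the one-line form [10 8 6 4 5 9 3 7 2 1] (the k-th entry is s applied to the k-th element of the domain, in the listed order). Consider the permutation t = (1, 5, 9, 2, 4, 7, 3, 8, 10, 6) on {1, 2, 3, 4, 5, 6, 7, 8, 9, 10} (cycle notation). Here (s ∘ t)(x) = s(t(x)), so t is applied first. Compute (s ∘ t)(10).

t(10) = 6, then s(6) = 9; composing gives (s ∘ t)(10) = 9.

9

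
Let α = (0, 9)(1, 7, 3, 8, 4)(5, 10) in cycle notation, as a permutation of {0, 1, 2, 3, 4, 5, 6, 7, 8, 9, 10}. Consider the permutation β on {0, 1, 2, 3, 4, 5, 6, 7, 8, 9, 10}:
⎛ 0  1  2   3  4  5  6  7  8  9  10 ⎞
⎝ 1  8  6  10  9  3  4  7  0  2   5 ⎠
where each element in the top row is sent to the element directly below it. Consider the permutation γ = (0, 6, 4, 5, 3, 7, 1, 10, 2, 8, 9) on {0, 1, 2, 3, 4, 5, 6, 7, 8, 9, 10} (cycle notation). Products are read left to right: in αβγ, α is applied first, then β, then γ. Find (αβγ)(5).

Chase 5: α(5) = 10; β(10) = 5; γ(5) = 3. Hence (αβγ)(5) = 3.

3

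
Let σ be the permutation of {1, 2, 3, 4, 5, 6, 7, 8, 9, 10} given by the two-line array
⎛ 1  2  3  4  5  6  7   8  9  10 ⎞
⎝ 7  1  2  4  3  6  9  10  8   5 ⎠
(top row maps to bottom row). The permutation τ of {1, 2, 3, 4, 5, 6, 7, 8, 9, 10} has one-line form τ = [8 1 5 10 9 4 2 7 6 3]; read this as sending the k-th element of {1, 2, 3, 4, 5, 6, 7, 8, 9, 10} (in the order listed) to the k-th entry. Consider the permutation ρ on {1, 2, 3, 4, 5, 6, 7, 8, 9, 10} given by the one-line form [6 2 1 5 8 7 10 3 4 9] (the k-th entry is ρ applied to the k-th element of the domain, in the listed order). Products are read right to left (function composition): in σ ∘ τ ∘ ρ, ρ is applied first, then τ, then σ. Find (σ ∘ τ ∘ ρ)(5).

(σ ∘ τ ∘ ρ)(5) = σ(τ(ρ(5))). ρ(5) = 8, then τ(8) = 7, then σ(7) = 9, so the result is 9.

9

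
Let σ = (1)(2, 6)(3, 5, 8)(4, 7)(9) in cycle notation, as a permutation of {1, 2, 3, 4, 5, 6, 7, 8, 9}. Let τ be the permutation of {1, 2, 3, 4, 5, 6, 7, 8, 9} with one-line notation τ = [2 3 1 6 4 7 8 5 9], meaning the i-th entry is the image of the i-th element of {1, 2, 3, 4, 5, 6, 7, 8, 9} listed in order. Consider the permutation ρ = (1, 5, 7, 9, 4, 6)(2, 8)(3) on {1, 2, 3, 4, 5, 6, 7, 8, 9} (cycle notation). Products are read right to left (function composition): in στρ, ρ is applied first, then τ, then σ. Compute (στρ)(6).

(στρ)(6) = σ(τ(ρ(6))). ρ(6) = 1, then τ(1) = 2, then σ(2) = 6, so the result is 6.

6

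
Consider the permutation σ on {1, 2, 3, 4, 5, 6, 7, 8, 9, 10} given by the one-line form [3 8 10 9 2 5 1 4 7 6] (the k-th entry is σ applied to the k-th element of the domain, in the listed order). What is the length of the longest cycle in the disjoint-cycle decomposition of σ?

Decomposing into disjoint cycles gives (1, 3, 10, 6, 5, 2, 8, 4, 9, 7); the longest has length 10.

10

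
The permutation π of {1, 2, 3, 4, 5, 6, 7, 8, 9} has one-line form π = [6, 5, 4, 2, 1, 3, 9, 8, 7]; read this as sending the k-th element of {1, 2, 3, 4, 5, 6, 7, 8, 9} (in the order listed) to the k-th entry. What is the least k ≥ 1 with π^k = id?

6

Writing π as disjoint cycles, the cycle lengths are 6, 2, 1.
The order is lcm(6, 2) = 6.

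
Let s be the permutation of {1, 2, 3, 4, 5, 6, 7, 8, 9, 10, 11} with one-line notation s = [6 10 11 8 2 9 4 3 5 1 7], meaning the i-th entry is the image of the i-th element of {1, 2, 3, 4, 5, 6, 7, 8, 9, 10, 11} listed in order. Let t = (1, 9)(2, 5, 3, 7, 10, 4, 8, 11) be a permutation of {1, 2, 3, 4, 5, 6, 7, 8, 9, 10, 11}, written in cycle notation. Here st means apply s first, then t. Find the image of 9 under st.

3

First apply s: s(9) = 5, then t(5) = 3. Thus (st)(9) = 3.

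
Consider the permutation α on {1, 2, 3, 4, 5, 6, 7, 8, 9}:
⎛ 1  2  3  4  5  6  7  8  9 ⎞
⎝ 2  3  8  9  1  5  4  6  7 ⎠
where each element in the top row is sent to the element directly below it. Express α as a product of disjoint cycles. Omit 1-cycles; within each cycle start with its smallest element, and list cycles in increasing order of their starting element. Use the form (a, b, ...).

Start at 1 and follow images: 1 → 2 → 3 → 8 → 6 → 5 → 1, giving the cycle (1, 2, 3, 8, 6, 5).
Continuing from each remaining unvisited element yields (1, 2, 3, 8, 6, 5)(4, 9, 7).

(1, 2, 3, 8, 6, 5)(4, 9, 7)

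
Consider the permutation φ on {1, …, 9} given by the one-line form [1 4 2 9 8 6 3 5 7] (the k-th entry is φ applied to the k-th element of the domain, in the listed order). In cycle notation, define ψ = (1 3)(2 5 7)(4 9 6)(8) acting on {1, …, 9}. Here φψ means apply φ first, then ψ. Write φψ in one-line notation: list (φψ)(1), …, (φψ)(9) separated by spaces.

Chase each element through φ then ψ: 1 → 1 → 3; 2 → 4 → 9; 3 → 2 → 5; 4 → 9 → 6; 5 → 8 → 8; 6 → 6 → 4; 7 → 3 → 1; 8 → 5 → 7; 9 → 7 → 2.
So φψ in one-line form is 3 9 5 6 8 4 1 7 2.

3 9 5 6 8 4 1 7 2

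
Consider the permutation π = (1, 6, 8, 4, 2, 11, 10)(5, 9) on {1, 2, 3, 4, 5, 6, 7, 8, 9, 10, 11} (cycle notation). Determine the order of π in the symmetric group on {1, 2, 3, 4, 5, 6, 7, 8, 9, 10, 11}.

14

The cycle type of π is (7, 2, 1, 1).
The order is lcm(7, 2) = 14.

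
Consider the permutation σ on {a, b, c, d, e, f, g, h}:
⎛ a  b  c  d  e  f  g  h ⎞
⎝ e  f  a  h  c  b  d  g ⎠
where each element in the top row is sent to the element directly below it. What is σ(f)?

The entry below f in the array is b, so σ(f) = b.

b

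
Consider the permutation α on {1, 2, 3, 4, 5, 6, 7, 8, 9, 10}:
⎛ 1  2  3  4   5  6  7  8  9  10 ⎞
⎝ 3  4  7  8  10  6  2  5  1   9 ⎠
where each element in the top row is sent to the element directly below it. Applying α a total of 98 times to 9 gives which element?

Tracing 9 → 1 → … returns to 9 after 9 steps, so 9 lies in a 9-cycle (1 3 7 2 4 8 5 10 9).
On a 9-cycle, α^9 is the identity, so α^98 = α^8 there (98 ≡ 8 mod 9).
Stepping 8 places around the cycle: 9 → 1 → 3 → 7 → 2 → 4 → 8 → 5 → 10.

10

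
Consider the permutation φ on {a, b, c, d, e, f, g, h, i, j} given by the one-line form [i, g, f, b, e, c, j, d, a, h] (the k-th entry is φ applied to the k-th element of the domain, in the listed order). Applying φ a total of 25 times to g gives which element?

Tracing g → j → … returns to g after 5 steps, so g lies in a 5-cycle (b g j h d).
Since the cycle has length 5, φ^25 acts on it the same as φ^0 (25 mod 5 = 0).
So φ^25(g) = g.

g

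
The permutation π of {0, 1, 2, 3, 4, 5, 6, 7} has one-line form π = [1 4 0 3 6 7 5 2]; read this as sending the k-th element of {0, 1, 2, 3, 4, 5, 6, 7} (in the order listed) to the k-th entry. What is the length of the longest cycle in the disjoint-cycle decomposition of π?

Decomposing into disjoint cycles gives (0 1 4 6 5 7 2); the longest has length 7.

7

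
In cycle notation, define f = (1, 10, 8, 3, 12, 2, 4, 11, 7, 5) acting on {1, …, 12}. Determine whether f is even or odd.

odd

The cycle lengths are 10, 1, 1.
A cycle is odd iff its length is even; f has 1 even-length cycle, so sgn(f) = (−1)^1 and f is odd.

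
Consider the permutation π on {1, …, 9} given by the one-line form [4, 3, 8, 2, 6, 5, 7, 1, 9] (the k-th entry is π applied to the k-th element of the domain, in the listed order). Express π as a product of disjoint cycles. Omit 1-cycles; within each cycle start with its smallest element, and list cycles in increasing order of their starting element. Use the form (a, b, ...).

(1, 4, 2, 3, 8)(5, 6)

Iterating π from 1 gives 1 → 4 → 2 → 3 → 8 → 1; that is the 5-cycle (1, 4, 2, 3, 8).
Continuing from each remaining unvisited element yields (1, 4, 2, 3, 8)(5, 6).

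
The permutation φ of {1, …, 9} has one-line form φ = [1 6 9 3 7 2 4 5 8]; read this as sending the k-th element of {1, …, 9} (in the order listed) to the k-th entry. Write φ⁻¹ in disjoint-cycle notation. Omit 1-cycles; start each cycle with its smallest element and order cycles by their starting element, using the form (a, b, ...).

The cycle decomposition of φ is (2, 6)(3, 9, 8, 5, 7, 4).
The inverse reverses every cycle; in canonical form, φ⁻¹ = (2, 6)(3, 4, 7, 5, 8, 9).

(2, 6)(3, 4, 7, 5, 8, 9)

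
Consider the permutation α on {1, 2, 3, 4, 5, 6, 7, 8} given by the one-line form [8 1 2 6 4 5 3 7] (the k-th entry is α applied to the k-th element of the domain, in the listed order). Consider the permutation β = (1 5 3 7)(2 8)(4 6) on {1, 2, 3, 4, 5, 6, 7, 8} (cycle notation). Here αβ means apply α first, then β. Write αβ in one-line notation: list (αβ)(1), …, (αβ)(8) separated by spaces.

(αβ)(x) = β(α(x)). Computing each image: β(α(1)) = β(8) = 2, β(α(2)) = β(1) = 5, β(α(3)) = β(2) = 8, β(α(4)) = β(6) = 4, β(α(5)) = β(4) = 6, β(α(6)) = β(5) = 3, β(α(7)) = β(3) = 7, β(α(8)) = β(7) = 1.
Hence αβ = [2 5 8 4 6 3 7 1].

2 5 8 4 6 3 7 1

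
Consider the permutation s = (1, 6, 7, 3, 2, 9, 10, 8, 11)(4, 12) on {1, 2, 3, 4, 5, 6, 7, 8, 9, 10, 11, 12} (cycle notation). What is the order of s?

The cycle type of s is (9, 2, 1).
Since disjoint cycles commute, ord(s) = lcm(9, 2) = 18.

18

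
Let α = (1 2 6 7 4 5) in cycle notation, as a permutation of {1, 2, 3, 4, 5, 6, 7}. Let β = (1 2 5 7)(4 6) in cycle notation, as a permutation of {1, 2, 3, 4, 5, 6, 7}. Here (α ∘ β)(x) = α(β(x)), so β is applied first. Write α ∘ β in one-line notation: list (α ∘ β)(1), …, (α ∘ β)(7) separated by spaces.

6 1 3 7 4 5 2

(α ∘ β)(x) = α(β(x)). Computing each image: α(β(1)) = α(2) = 6, α(β(2)) = α(5) = 1, α(β(3)) = α(3) = 3, α(β(4)) = α(6) = 7, α(β(5)) = α(7) = 4, α(β(6)) = α(4) = 5, α(β(7)) = α(1) = 2.
Hence α ∘ β = [6 1 3 7 4 5 2].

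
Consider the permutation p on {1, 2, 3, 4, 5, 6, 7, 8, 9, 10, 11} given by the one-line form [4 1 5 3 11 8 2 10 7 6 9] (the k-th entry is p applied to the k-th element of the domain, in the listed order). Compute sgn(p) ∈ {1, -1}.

In disjoint-cycle form the cycle lengths are 8, 3.
A cycle is odd iff its length is even; p has 1 even-length cycle, so sgn(p) = (−1)^1 and p is odd.

-1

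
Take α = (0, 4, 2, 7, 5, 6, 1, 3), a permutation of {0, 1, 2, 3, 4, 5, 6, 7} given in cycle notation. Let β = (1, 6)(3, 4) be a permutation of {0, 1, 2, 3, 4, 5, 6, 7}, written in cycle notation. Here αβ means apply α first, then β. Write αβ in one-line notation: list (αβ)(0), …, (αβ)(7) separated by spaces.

3 4 7 0 2 1 6 5

(αβ)(x) = β(α(x)). Computing each image: β(α(0)) = β(4) = 3, β(α(1)) = β(3) = 4, β(α(2)) = β(7) = 7, β(α(3)) = β(0) = 0, β(α(4)) = β(2) = 2, β(α(5)) = β(6) = 1, β(α(6)) = β(1) = 6, β(α(7)) = β(5) = 5.
Hence αβ = [3 4 7 0 2 1 6 5].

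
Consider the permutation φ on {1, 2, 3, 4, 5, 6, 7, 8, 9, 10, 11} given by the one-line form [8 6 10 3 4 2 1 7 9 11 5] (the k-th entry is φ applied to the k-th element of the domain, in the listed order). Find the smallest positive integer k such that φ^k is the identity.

Writing φ as disjoint cycles, the cycle lengths are 5, 3, 2, 1.
The order is lcm(5, 3, 2) = 30.

30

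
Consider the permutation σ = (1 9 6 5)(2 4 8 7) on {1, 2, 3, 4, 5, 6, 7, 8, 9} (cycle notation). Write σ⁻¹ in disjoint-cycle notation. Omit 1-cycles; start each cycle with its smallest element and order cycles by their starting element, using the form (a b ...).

(1 5 6 9)(2 7 8 4)

The inverse reverses each cycle.
After reversing and putting each cycle's least element first, σ⁻¹ = (1 5 6 9)(2 7 8 4).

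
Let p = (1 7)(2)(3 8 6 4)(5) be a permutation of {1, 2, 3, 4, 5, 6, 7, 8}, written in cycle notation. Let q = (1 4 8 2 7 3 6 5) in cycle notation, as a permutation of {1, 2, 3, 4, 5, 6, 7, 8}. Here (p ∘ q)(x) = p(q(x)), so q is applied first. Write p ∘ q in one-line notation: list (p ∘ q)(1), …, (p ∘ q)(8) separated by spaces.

3 1 4 6 7 5 8 2

Chase each element through q then p: 1 → 4 → 3; 2 → 7 → 1; 3 → 6 → 4; 4 → 8 → 6; 5 → 1 → 7; 6 → 5 → 5; 7 → 3 → 8; 8 → 2 → 2.
Collecting the images, p ∘ q = [3 1 4 6 7 5 8 2].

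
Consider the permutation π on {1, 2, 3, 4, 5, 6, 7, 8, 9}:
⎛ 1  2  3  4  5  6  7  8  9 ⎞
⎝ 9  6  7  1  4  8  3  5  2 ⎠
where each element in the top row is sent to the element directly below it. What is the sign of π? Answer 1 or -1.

In disjoint-cycle form the cycle lengths are 7, 2.
A cycle of length ℓ contributes ℓ−1 transpositions, so π is a product of 6 + 1 = 7 transpositions — odd.

-1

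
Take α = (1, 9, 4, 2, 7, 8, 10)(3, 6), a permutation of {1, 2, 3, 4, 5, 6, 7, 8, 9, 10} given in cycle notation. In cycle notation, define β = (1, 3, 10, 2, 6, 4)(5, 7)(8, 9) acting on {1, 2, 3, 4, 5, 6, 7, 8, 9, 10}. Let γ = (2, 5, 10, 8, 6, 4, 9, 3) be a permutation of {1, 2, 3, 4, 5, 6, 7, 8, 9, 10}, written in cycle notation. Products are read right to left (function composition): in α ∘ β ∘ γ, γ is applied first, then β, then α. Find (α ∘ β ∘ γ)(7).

5

Chase 7: γ(7) = 7; β(7) = 5; α(5) = 5. Hence (α ∘ β ∘ γ)(7) = 5.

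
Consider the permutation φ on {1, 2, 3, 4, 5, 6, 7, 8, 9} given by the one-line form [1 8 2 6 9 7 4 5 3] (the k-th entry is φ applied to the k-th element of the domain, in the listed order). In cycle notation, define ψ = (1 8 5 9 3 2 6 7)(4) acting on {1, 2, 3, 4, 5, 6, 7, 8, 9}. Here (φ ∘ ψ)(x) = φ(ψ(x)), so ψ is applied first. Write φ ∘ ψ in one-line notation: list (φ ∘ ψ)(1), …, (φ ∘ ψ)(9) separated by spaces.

(φ ∘ ψ)(x) = φ(ψ(x)). Computing each image: φ(ψ(1)) = φ(8) = 5, φ(ψ(2)) = φ(6) = 7, φ(ψ(3)) = φ(2) = 8, φ(ψ(4)) = φ(4) = 6, φ(ψ(5)) = φ(9) = 3, φ(ψ(6)) = φ(7) = 4, φ(ψ(7)) = φ(1) = 1, φ(ψ(8)) = φ(5) = 9, φ(ψ(9)) = φ(3) = 2.
Hence φ ∘ ψ = [5 7 8 6 3 4 1 9 2].

5 7 8 6 3 4 1 9 2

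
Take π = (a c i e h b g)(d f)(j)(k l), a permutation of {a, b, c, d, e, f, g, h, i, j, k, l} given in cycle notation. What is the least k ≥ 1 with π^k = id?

The cycle type of π is (7, 2, 2, 1).
Since disjoint cycles commute, ord(π) = lcm(7, 2, 2) = 14.

14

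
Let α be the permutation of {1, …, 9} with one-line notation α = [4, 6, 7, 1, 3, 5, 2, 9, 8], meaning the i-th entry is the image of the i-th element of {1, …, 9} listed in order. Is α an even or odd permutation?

In disjoint-cycle form the cycle lengths are 5, 2, 2.
A cycle is odd iff its length is even; α has 2 even-length cycles, so sgn(α) = (−1)^2 and α is even.

even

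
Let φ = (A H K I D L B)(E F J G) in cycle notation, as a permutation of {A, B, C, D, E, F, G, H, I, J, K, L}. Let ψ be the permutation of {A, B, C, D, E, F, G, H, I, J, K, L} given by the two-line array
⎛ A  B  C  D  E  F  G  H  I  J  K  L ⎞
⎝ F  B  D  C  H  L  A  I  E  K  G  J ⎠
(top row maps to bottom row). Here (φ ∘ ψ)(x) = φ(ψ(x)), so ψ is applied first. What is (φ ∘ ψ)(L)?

G

ψ(L) = J, then φ(J) = G; composing gives (φ ∘ ψ)(L) = G.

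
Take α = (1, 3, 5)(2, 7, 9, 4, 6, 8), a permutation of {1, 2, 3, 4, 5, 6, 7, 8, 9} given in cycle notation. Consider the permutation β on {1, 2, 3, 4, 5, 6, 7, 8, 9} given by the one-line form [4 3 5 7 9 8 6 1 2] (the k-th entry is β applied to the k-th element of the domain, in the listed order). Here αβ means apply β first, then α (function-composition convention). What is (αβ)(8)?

3

First apply β: β(8) = 1, then α(1) = 3. Thus (αβ)(8) = 3.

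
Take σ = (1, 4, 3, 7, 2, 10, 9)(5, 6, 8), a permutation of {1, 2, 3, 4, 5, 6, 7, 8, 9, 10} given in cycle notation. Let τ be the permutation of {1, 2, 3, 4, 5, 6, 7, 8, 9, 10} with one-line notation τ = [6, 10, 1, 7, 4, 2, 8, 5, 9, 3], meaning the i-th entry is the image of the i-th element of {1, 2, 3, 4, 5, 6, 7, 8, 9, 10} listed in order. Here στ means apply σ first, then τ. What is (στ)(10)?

(στ)(10) = τ(σ(10)). σ(10) = 9, then τ(9) = 9. So (στ)(10) = 9.

9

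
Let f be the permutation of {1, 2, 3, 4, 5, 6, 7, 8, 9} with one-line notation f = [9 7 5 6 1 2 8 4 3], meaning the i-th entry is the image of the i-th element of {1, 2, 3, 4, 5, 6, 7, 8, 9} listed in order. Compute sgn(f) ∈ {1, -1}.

-1

In disjoint-cycle form the cycle lengths are 5, 4.
A cycle of length ℓ contributes ℓ−1 transpositions, so f is a product of 4 + 3 = 7 transpositions — odd.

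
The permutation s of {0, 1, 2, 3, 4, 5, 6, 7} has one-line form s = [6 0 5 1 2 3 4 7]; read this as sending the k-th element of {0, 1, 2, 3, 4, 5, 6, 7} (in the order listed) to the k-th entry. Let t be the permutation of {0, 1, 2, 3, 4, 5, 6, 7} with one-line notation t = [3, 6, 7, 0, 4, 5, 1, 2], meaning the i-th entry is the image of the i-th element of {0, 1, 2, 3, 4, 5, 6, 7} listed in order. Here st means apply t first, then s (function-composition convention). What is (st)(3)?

First apply t: t(3) = 0, then s(0) = 6. Thus (st)(3) = 6.

6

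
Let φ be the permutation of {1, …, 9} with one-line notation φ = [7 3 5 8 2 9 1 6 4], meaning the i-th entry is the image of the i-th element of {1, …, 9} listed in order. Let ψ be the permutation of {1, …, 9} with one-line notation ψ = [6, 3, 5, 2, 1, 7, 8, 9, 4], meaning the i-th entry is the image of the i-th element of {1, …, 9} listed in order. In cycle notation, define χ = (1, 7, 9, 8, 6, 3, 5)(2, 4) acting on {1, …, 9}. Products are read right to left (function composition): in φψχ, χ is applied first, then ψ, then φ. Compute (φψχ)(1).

6

Apply the permutations in order: χ(1) = 7, then ψ(7) = 8, then φ(8) = 6. So (φψχ)(1) = 6.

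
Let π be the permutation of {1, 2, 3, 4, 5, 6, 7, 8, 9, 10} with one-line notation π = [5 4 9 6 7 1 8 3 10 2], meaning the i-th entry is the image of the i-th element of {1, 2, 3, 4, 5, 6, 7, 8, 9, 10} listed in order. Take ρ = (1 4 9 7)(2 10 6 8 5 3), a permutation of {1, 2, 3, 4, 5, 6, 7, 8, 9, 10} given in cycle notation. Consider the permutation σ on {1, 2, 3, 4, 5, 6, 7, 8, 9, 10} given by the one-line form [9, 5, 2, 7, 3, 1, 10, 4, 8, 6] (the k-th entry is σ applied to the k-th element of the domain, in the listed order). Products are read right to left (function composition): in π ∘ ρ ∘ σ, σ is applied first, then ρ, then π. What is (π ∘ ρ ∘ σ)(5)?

4

(π ∘ ρ ∘ σ)(5) = π(ρ(σ(5))). σ(5) = 3, then ρ(3) = 2, then π(2) = 4, so the result is 4.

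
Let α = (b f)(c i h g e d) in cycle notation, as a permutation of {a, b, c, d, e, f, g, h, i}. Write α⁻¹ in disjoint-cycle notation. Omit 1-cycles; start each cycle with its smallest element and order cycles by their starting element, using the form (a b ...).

(b f)(c d e g h i)

Inverting a permutation written in cycle notation just reverses the order within every cycle.
After reversing and putting each cycle's least element first, α⁻¹ = (b f)(c d e g h i).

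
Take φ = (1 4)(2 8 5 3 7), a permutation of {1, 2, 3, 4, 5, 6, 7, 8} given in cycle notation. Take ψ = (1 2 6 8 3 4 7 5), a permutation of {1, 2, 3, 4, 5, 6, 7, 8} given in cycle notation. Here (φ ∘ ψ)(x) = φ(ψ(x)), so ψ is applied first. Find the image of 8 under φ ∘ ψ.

7

ψ(8) = 3, then φ(3) = 7; composing gives (φ ∘ ψ)(8) = 7.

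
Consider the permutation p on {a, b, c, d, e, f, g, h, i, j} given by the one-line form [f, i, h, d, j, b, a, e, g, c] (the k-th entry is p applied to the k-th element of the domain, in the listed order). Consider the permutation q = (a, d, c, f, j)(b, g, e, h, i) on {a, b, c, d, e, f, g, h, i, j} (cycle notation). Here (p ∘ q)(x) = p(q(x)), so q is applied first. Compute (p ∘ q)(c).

q(c) = f, then p(f) = b; composing gives (p ∘ q)(c) = b.

b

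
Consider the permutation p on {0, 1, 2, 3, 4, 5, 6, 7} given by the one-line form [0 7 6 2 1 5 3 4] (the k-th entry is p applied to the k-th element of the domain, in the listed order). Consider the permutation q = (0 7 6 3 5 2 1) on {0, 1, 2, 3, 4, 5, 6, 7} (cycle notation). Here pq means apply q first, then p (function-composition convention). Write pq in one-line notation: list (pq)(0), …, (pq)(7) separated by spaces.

Chase each element through q then p: 0 → 7 → 4; 1 → 0 → 0; 2 → 1 → 7; 3 → 5 → 5; 4 → 4 → 1; 5 → 2 → 6; 6 → 3 → 2; 7 → 6 → 3.
Collecting the images, pq = [4 0 7 5 1 6 2 3].

4 0 7 5 1 6 2 3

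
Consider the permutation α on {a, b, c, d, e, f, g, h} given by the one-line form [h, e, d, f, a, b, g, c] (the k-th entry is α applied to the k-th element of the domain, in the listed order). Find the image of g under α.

g

g is element number 7 of the domain, and entry number 7 of the one-line form is g, so α(g) = g.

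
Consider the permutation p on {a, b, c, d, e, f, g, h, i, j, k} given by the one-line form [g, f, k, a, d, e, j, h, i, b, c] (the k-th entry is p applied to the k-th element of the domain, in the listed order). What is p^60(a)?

f

Tracing a → g → … returns to a after 7 steps, so a lies in a 7-cycle (a, g, j, b, f, e, d).
Powers repeat with period 7 on this cycle, and 60 mod 7 = 4, so p^60(a) = p^4(a).
Advancing 4 steps from a: a → g → j → b → f.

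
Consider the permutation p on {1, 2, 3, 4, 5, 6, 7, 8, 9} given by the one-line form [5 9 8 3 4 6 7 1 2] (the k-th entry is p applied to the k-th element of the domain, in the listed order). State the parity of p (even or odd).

odd

In disjoint-cycle form the cycle lengths are 5, 2, 1, 1.
A cycle is odd iff its length is even; p has 1 even-length cycle, so sgn(p) = (−1)^1 and p is odd.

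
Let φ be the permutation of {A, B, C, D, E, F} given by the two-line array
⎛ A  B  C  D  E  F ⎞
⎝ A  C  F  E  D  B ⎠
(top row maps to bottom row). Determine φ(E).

D

The entry below E in the array is D, so φ(E) = D.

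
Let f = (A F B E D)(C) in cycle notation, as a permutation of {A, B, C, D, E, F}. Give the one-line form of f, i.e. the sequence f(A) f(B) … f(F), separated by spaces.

Reading each image from the cycles: A↦F, B↦E, C↦C, D↦A, E↦D, F↦B.
So the one-line form is F E C A D B.

F E C A D B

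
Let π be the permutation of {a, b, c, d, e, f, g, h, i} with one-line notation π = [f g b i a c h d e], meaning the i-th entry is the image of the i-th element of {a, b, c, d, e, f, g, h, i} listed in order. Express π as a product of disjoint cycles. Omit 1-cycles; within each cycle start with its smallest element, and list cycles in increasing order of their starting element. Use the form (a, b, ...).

Iterating π from a gives a → f → c → b → g → h → d → i → e → a; that is the 9-cycle (a, f, c, b, g, h, d, i, e).
Continuing from each remaining unvisited element yields (a, f, c, b, g, h, d, i, e).

(a, f, c, b, g, h, d, i, e)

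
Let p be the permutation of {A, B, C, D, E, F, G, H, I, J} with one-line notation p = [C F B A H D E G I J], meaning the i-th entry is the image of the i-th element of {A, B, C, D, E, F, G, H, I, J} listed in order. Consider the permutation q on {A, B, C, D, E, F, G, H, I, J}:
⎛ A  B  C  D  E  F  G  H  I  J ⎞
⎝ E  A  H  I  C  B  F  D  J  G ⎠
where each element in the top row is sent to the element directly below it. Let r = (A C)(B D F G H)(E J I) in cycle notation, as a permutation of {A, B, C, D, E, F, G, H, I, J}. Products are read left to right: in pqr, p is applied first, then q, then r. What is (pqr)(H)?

G

Chase H: p(H) = G; q(G) = F; r(F) = G. Hence (pqr)(H) = G.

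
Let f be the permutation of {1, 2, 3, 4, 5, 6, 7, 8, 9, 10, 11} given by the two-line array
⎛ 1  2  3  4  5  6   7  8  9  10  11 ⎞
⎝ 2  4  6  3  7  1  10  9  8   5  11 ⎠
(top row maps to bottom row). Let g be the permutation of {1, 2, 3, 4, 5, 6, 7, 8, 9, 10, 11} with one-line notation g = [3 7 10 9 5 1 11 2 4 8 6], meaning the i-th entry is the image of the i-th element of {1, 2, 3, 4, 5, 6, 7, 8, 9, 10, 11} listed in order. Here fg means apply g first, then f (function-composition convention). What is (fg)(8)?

g(8) = 2, then f(2) = 4; composing gives (fg)(8) = 4.

4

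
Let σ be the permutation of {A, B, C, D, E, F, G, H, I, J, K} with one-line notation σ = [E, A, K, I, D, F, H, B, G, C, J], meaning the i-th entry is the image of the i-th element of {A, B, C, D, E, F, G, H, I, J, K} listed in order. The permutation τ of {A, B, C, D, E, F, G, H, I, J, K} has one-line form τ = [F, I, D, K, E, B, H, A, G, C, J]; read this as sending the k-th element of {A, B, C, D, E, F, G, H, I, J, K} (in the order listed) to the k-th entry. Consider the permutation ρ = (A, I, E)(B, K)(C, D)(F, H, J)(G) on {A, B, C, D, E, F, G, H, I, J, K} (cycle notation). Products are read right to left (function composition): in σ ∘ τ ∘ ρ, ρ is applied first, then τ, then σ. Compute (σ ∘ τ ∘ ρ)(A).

H

Chase A: ρ(A) = I; τ(I) = G; σ(G) = H. Hence (σ ∘ τ ∘ ρ)(A) = H.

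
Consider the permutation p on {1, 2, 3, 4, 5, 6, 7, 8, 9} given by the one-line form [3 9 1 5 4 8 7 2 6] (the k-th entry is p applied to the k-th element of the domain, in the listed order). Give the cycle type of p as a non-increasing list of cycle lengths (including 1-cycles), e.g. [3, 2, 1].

[4, 2, 2, 1]

The disjoint cycles are (1 3)(2 9 6 8)(4 5)(7), with lengths 4, 2, 2, 1 in non-increasing order.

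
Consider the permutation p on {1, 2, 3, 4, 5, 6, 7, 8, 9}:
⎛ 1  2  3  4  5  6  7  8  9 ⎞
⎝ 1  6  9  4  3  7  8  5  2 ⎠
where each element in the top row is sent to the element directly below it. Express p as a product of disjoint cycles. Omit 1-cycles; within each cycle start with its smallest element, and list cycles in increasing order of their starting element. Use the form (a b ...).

From 2: 2 → 6 → 7 → 8 → 5 → 3 → 9 → 2, closing the cycle (2 6 7 8 5 3 9).
Repeating from the next unused element and collecting all non-trivial cycles gives (2 6 7 8 5 3 9).

(2 6 7 8 5 3 9)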